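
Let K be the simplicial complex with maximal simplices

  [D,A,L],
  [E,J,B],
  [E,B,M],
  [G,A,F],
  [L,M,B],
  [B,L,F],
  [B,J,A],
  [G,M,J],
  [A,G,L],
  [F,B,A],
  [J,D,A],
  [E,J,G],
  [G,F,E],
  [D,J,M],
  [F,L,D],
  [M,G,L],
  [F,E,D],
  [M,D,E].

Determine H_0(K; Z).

H_0 = Z.

We work with the vertex ordering A < B < D < E < F < G < J < L < M. The simplices of K, each written with vertices in increasing order, are:

  0-simplices (9): A, B, D, E, F, G, J, L, M
  1-simplices (27): AB, AD, AF, AG, AJ, AL, BE, BF, BJ, BL, BM, DE, DF, DJ, DL, DM, EF, EG, EJ, EM, FG, FL, GJ, GL, GM, JM, LM
  2-simplices (18): ABF, ABJ, ADJ, ADL, AFG, AGL, BEJ, BEM, BFL, BLM, DEF, DEM, DFL, DJM, EFG, EGJ, GJM, GLM

giving chain groups C_0 ≅ Z^9, C_1 ≅ Z^27, C_2 ≅ Z^18.

∂_1: C_1 → C_0 maps an edge to its endpoints' difference, ∂[p,q] = q − p. For instance
  ∂DJ = J − D.
The 9×27 boundary matrix has rank 8 and Smith normal form diag(1,1,1,1,1,1,1,1).

Boundary ∂_2: C_2 → C_1 maps a triangle to the signed sum of its edges. For instance
  ∂BFL = FL − BL + BF,
  ∂EFG = FG − EG + EF.
As a 27×18 matrix over Z this has rank 18, with invariant factors (1,1,1,1,1,1,1,1,1,1,1,1,1,1,1,1,1,2).

From H_k ≅ ker(∂_k) / im(∂_{k+1}) we obtain:

  H_0: rank C_0 − rank ∂_1 = 9 − 8 = 1, and the invariant factors of ∂_1 are all 1, so H_0 ≅ Z.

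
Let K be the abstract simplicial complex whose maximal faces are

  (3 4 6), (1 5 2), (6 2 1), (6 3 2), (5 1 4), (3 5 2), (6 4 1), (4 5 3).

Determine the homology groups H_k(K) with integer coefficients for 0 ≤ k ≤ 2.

H_0 ≅ Z,  H_1 = 0,  H_2 ≅ Z.

Order the vertices as 1 < 2 < 3 < 4 < 5 < 6. Listing each simplex with vertices in this order, K has dimension 2 with simplices:

  0-simplices (6): [1], [2], [3], [4], [5], [6]
  1-simplices (12): [1,2], [1,4], [1,5], [1,6], [2,3], [2,5], [2,6], [3,4], [3,5], [3,6], [4,5], [4,6]
  2-simplices (8): [1,2,5], [1,2,6], [1,4,5], [1,4,6], [2,3,5], [2,3,6], [3,4,5], [3,4,6]

Hence C_0 ≅ Z^6, C_1 ≅ Z^12, C_2 ≅ Z^8.

Boundary ∂_1: C_1 → C_0 maps an edge to its endpoints' difference, ∂[p,q] = q − p. For instance
  ∂[1,6] = [6] − [1].
This gives a 6×12 integer matrix of rank 5; reducing to Smith normal form yields diagonal entries (1,1,1,1,1).

∂_2: C_2 → C_1 maps a triangle to the signed sum of its edges. For instance
  ∂[1,2,5] = [2,5] − [1,5] + [1,2],
  ∂[2,3,5] = [3,5] − [2,5] + [2,3].
This gives a 12×8 integer matrix of rank 7; reducing to Smith normal form yields diagonal entries (1,1,1,1,1,1,1).

Computing H_k = (kernel of ∂_k) / (image of ∂_{k+1}):

  H_0: rank C_0 − rank ∂_1 = 6 − 5 = 1, and the invariant factors of ∂_1 are all 1, so H_0 = Z.
  H_1: rank ker ∂_1 − rank ∂_2 = (12 − 5) − 7 = 0, and the invariant factors of ∂_2 are all 1, so H_1 = 0.
  H_2: rank ker ∂_2 − rank ∂_3 = (8 − 7) − 0 = 1, and there is no ∂_3, so H_2 = Z.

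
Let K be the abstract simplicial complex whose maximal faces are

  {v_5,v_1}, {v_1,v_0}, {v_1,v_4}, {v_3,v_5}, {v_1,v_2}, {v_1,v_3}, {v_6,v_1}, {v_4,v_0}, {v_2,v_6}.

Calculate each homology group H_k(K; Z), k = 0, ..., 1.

H_0 = Z,  H_1 = Z^3.

We work with the vertex ordering v_0 < v_1 < v_2 < v_3 < v_4 < v_5 < v_6. The simplices of K, each written with vertices in increasing order, are:

  0-simplices (7): [v_0], [v_1], [v_2], [v_3], [v_4], [v_5], [v_6]
  1-simplices (9): [v_0,v_1], [v_0,v_4], [v_1,v_2], [v_1,v_3], [v_1,v_4], [v_1,v_5], [v_1,v_6], [v_2,v_6], [v_3,v_5]

giving chain groups C_0 ≅ Z^7, C_1 ≅ Z^9.

The boundary map ∂_1: C_1 → C_0 is given by ∂[p,q] = [q] − [p]. For instance
  ∂[v_1,v_4] = [v_4] − [v_1].
The 7×9 boundary matrix has rank 6 and Smith normal form diag(1,1,1,1,1,1).

Reading off H_k = ker ∂_k / im ∂_{k+1}:

  H_0: rank C_0 − rank ∂_1 = 7 − 6 = 1, and the invariant factors of ∂_1 are all 1, so H_0 = Z.
  H_1: rank ker ∂_1 − rank ∂_2 = (9 − 6) − 0 = 3, and there is no ∂_2, so H_1 = Z^3.

(K is a triangulation of a wedge of 3 circles.)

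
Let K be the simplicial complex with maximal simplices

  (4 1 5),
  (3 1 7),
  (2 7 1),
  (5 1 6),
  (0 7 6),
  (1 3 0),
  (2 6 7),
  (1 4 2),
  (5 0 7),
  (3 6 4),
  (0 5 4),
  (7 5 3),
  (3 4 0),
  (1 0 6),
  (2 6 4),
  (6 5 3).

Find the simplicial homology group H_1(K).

H_1 ≅ Z^2.

Order the vertices as 0 < 1 < 2 < 3 < 4 < 5 < 6 < 7. Listing each simplex with vertices in this order, K has dimension 2 with simplices:

  0-simplices (8): [0], [1], [2], [3], [4], [5], [6], [7]
  1-simplices (24): (24 of them)
  2-simplices (16): [0,1,3], [0,1,6], [0,3,4], [0,4,5], [0,5,7], [0,6,7], [1,2,4], [1,2,7], [1,3,7], [1,4,5], [1,5,6], [2,4,6], [2,6,7], [3,4,6], [3,5,6], [3,5,7]

Hence C_0 ≅ Z^8, C_1 ≅ Z^24, C_2 ≅ Z^16.

The boundary map ∂_1: C_1 → C_0 sends each edge [p,q] (with p < q) to q − p.
This gives a 8×24 integer matrix of rank 7; reducing to Smith normal form yields diagonal entries (1,1,1,1,1,1,1).

The boundary map ∂_2: C_2 → C_1 maps a triangle to the signed sum of its edges. For instance
  ∂[0,5,7] = [5,7] − [0,7] + [0,5],
  ∂[1,3,7] = [3,7] − [1,7] + [1,3].
The resulting 24×16 matrix has rank 15, and its Smith normal form has invariant factors (1,1,1,1,1,1,1,1,1,1,1,1,1,1,1).

Now H_k = ker ∂_k / im ∂_{k+1}, so:

  H_1: rank ker ∂_1 − rank ∂_2 = (24 − 7) − 15 = 2, and the invariant factors of ∂_2 are all 1, so H_1 = Z^2.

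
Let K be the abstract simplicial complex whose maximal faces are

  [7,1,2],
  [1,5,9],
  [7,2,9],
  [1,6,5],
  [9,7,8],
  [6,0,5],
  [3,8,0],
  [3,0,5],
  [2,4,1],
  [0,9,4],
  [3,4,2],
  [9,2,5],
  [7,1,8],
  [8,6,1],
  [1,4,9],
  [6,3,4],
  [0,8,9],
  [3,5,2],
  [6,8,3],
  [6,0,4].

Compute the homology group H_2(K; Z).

H_2 = 0.

K has 10 vertices, 30 edges, 20 triangles.
rank ∂_2 = 20, rank ∂_3 = 0 ⇒ b_2 = 20 − 20 − 0 = 0. So H_2 = 0.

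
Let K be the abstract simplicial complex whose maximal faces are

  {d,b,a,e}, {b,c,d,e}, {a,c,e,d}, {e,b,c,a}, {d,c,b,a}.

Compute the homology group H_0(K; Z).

Fix the vertex order a < b < c < d < e and write every simplex with vertices in increasing order. Then dim K = 3 and the simplices of K are:

  0-simplices (5): a, b, c, d, e
  1-simplices (10): ab, ac, ad, ae, bc, bd, be, cd, ce, de
  2-simplices (10): abc, abd, abe, acd, ace, ade, bcd, bce, bde, cde
  3-simplices (5): abcd, abce, abde, acde, bcde

so the chain groups are C_0 ≅ Z^5, C_1 ≅ Z^10, C_2 ≅ Z^10, C_3 ≅ Z^5.

∂_1: C_1 → C_0 maps an edge to its endpoints' difference, ∂[p,q] = q − p. For instance
  ∂be = e − b.
The 5×10 boundary matrix has rank 4 and Smith normal form diag(1,1,1,1).

Boundary ∂_2: C_2 → C_1 maps a triangle to the signed sum of its edges. For instance
  ∂ace = ce − ae + ac,
  ∂abd = bd − ad + ab.
The resulting 10×10 matrix has rank 6, and its Smith normal form has invariant factors (1,1,1,1,1,1).

∂_3: C_3 → C_2 sends each 3-simplex σ to the alternating sum Σ_i (−1)^i (σ with its i-th vertex removed). For instance
  ∂bcde = cde − bde + bce − bcd,
  ∂abde = bde − ade + abe − abd.
The resulting 10×5 matrix has rank 4, and its Smith normal form has invariant factors (1,1,1,1).

Reading off H_k = ker ∂_k / im ∂_{k+1}:

  H_0: rank C_0 − rank ∂_1 = 5 − 4 = 1, and the invariant factors of ∂_1 are all 1, so H_0 = Z.

H_0 = Z.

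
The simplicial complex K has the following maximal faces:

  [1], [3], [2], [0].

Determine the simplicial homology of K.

H_0 ≅ Z^4.

Fix the vertex order 0 < 1 < 2 < 3 and write every simplex with vertices in increasing order. Then dim K = 0 and the simplices of K are:

  0-simplices (4): [0], [1], [2], [3]

Hence C_0 ≅ Z^4.

Computing H_k = (kernel of ∂_k) / (image of ∂_{k+1}):

  H_0: rank C_0 − rank ∂_1 = 4 − 0 = 4, and there is no ∂_1, so H_0 ≅ Z^4.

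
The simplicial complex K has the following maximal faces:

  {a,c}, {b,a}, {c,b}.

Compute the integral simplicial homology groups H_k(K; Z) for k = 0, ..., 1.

H_0 ≅ Z,  H_1 ≅ Z.

Take the total order a < b < c on the vertex set. Then K (dimension 1) consists of the simplices:

  0-simplices (3): a, b, c
  1-simplices (3): ab, ac, bc

Hence C_0 ≅ Z^3, C_1 ≅ Z^3.

The boundary map ∂_1: C_1 → C_0 maps an edge to its endpoints' difference, ∂[p,q] = q − p.
The resulting 3×3 matrix has rank 2, and its Smith normal form has invariant factors (1,1).

Now H_k = ker ∂_k / im ∂_{k+1}, so:

  H_0: rank C_0 − rank ∂_1 = 3 − 2 = 1, and the invariant factors of ∂_1 are all 1, so H_0 = Z.
  H_1: rank ker ∂_1 − rank ∂_2 = (3 − 2) − 0 = 1, and there is no ∂_2, so H_1 = Z.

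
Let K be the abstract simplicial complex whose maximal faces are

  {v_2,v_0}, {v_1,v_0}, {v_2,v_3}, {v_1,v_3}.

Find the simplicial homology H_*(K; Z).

Order the vertices as v_0 < v_1 < v_2 < v_3. Listing each simplex with vertices in this order, K has dimension 1 with simplices:

  0-simplices (4): [v_0], [v_1], [v_2], [v_3]
  1-simplices (4): [v_0,v_1], [v_0,v_2], [v_1,v_3], [v_2,v_3]

so the chain groups are C_0 ≅ Z^4, C_1 ≅ Z^4.

The boundary map ∂_1: C_1 → C_0 maps an edge to its endpoints' difference, ∂[p,q] = q − p. For instance
  ∂[v_0,v_1] = [v_1] − [v_0].
The resulting 4×4 matrix has rank 3, and its Smith normal form has invariant factors (1,1,1).

From H_k ≅ ker(∂_k) / im(∂_{k+1}) we obtain:

  H_0: rank C_0 − rank ∂_1 = 4 − 3 = 1, and the invariant factors of ∂_1 are all 1, so H_0 = Z.
  H_1: rank ker ∂_1 − rank ∂_2 = (4 − 3) − 0 = 1, and there is no ∂_2, so H_1 = Z.

(K is a triangulation of the circle S^1.)

H_0 ≅ Z,  H_1 ≅ Z.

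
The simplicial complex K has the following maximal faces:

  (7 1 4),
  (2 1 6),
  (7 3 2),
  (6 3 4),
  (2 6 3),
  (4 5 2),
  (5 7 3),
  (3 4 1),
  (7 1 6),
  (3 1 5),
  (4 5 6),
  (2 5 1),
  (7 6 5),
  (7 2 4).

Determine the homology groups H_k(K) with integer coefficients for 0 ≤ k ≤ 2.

H_0 ≅ Z,  H_1 ≅ Z^2,  H_2 ≅ Z.

Order the vertices as 1 < 2 < 3 < 4 < 5 < 6 < 7. Listing each simplex with vertices in this order, K has dimension 2 with simplices:

  0-simplices (7): [1], [2], [3], [4], [5], [6], [7]
  1-simplices (21): [1,2], [1,3], [1,4], [1,5], [1,6], [1,7], [2,3], [2,4], [2,5], [2,6], [2,7], [3,4], [3,5], [3,6], [3,7], [4,5], [4,6], [4,7], [5,6], [5,7], [6,7]
  2-simplices (14): [1,2,5], [1,2,6], [1,3,4], [1,3,5], [1,4,7], [1,6,7], [2,3,6], [2,3,7], [2,4,5], [2,4,7], [3,4,6], [3,5,7], [4,5,6], [5,6,7]

giving chain groups C_0 ≅ Z^7, C_1 ≅ Z^21, C_2 ≅ Z^14.

The boundary map ∂_1: C_1 → C_0 maps an edge to its endpoints' difference, ∂[p,q] = q − p.
The 7×21 boundary matrix has rank 6 and Smith normal form diag(1,1,1,1,1,1).

∂_2: C_2 → C_1 sends each 2-simplex [p,q,r] to [q,r] − [p,r] + [p,q]. For instance
  ∂[1,4,7] = [4,7] − [1,7] + [1,4],
  ∂[1,2,5] = [2,5] − [1,5] + [1,2].
This gives a 21×14 integer matrix of rank 13; reducing to Smith normal form yields diagonal entries (1,1,1,1,1,1,1,1,1,1,1,1,1).

From H_k ≅ ker(∂_k) / im(∂_{k+1}) we obtain:

  H_0: rank C_0 − rank ∂_1 = 7 − 6 = 1, and the invariant factors of ∂_1 are all 1, so H_0 ≅ Z.
  H_1: rank ker ∂_1 − rank ∂_2 = (21 − 6) − 13 = 2, and the invariant factors of ∂_2 are all 1, so H_1 ≅ Z^2.
  H_2: rank ker ∂_2 − rank ∂_3 = (14 − 13) − 0 = 1, and there is no ∂_3, so H_2 ≅ Z.

As a check, the Euler characteristic is 7 − 21 + 14 = 0, which agrees with 1 − 2 + 1 = 0.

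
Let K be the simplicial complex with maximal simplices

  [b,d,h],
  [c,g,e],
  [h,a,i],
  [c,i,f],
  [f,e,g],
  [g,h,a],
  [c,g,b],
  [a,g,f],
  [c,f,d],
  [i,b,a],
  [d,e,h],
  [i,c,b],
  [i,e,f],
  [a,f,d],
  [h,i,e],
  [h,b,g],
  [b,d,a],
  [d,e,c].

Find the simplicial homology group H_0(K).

Order the vertices as a < b < c < d < e < f < g < h < i. Listing each simplex with vertices in this order, K has dimension 2 with simplices:

  0-simplices (9): a, b, c, d, e, f, g, h, i
  1-simplices (27): ab, ad, af, ag, ah, ai, bc, bd, bg, bh, bi, cd, ce, cf, cg, ci, de, df, dh, ef, eg, eh, ei, fg, fi, gh, hi
  2-simplices (18): abd, abi, adf, afg, agh, ahi, bcg, bci, bdh, bgh, cde, cdf, ceg, cfi, deh, efg, efi, ehi

giving chain groups C_0 ≅ Z^9, C_1 ≅ Z^27, C_2 ≅ Z^18.

The boundary map ∂_1: C_1 → C_0 maps an edge to its endpoints' difference, ∂[p,q] = q − p. For instance
  ∂ad = d − a.
The resulting 9×27 matrix has rank 8, and its Smith normal form has invariant factors (1,1,1,1,1,1,1,1).

∂_2: C_2 → C_1 maps a triangle to the signed sum of its edges. For instance
  ∂bgh = gh − bh + bg,
  ∂bdh = dh − bh + bd.
The 27×18 boundary matrix has rank 18 and Smith normal form diag(1,1,1,1,1,1,1,1,1,1,1,1,1,1,1,1,1,2).

Now H_k = ker ∂_k / im ∂_{k+1}, so:

  H_0: rank C_0 − rank ∂_1 = 9 − 8 = 1, and the invariant factors of ∂_1 are all 1, so H_0 = Z.

H_0 ≅ Z.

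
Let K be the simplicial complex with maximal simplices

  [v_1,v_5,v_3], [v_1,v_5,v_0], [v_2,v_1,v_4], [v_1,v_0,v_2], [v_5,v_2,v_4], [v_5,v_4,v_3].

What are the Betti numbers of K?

We work with the vertex ordering v_0 < v_1 < v_2 < v_3 < v_4 < v_5. The simplices of K, each written with vertices in increasing order, are:

  0-simplices (6): [v_0], [v_1], [v_2], [v_3], [v_4], [v_5]
  1-simplices (12): [v_0,v_1], [v_0,v_2], [v_0,v_5], [v_1,v_2], [v_1,v_3], [v_1,v_4], [v_1,v_5], [v_2,v_4], [v_2,v_5], [v_3,v_4], [v_3,v_5], [v_4,v_5]
  2-simplices (6): [v_0,v_1,v_2], [v_0,v_1,v_5], [v_1,v_2,v_4], [v_1,v_3,v_5], [v_2,v_4,v_5], [v_3,v_4,v_5]

giving chain groups C_0 ≅ Z^6, C_1 ≅ Z^12, C_2 ≅ Z^6.

Boundary ∂_1: C_1 → C_0 is given by ∂[p,q] = [q] − [p]. For instance
  ∂[v_4,v_5] = [v_5] − [v_4].
As a 6×12 matrix over Z this has rank 5, with invariant factors (1,1,1,1,1).

The boundary map ∂_2: C_2 → C_1 sends each 2-simplex [p,q,r] to [q,r] − [p,r] + [p,q]. For instance
  ∂[v_3,v_4,v_5] = [v_4,v_5] − [v_3,v_5] + [v_3,v_4],
  ∂[v_1,v_3,v_5] = [v_3,v_5] − [v_1,v_5] + [v_1,v_3].
As a 12×6 matrix over Z this has rank 6, with invariant factors (1,1,1,1,1,1).

Now H_k = ker ∂_k / im ∂_{k+1}, so:

  H_0: rank C_0 − rank ∂_1 = 6 − 5 = 1, and the invariant factors of ∂_1 are all 1, so H_0 ≅ Z.
  H_1: rank ker ∂_1 − rank ∂_2 = (12 − 5) − 6 = 1, and the invariant factors of ∂_2 are all 1, so H_1 ≅ Z.
  H_2: rank ker ∂_2 − rank ∂_3 = (6 − 6) − 0 = 0, and there is no ∂_3, so H_2 ≅ 0.

Hence the Betti numbers are b_0 = 1, b_1 = 1, b_2 = 0.

b_0 = 1, b_1 = 1, b_2 = 0.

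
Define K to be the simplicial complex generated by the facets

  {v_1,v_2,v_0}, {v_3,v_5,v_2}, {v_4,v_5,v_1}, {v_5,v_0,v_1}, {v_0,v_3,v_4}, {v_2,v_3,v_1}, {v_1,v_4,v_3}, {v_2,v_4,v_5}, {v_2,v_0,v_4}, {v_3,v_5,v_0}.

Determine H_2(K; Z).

Order the vertices as v_0 < v_1 < v_2 < v_3 < v_4 < v_5. Listing each simplex with vertices in this order, K has dimension 2 with simplices:

  0-simplices (6): [v_0], [v_1], [v_2], [v_3], [v_4], [v_5]
  1-simplices (15): (15 of them)
  2-simplices (10): [v_0,v_1,v_2], [v_0,v_1,v_5], [v_0,v_2,v_4], [v_0,v_3,v_4], [v_0,v_3,v_5], [v_1,v_2,v_3], [v_1,v_3,v_4], [v_1,v_4,v_5], [v_2,v_3,v_5], [v_2,v_4,v_5]

Hence C_0 ≅ Z^6, C_1 ≅ Z^15, C_2 ≅ Z^10.

∂_1: C_1 → C_0 maps an edge to its endpoints' difference, ∂[p,q] = q − p. For instance
  ∂[v_2,v_4] = [v_4] − [v_2].
The resulting 6×15 matrix has rank 5, and its Smith normal form has invariant factors (1,1,1,1,1).

The boundary map ∂_2: C_2 → C_1 sends each 2-simplex [p,q,r] to [q,r] − [p,r] + [p,q]. For instance
  ∂[v_0,v_1,v_2] = [v_1,v_2] − [v_0,v_2] + [v_0,v_1],
  ∂[v_0,v_3,v_4] = [v_3,v_4] − [v_0,v_4] + [v_0,v_3].
This gives a 15×10 integer matrix of rank 10; reducing to Smith normal form yields diagonal entries (1,1,1,1,1,1,1,1,1,2).

Now H_k = ker ∂_k / im ∂_{k+1}, so:

  H_2: rank ker ∂_2 − rank ∂_3 = (10 − 10) − 0 = 0, and there is no ∂_3, so H_2 ≅ 0.

H_2 = 0.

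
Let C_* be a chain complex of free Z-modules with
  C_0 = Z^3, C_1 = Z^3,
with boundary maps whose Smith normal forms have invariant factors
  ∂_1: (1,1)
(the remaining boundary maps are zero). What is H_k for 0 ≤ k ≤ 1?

H_0 ≅ Z,  H_1 ≅ Z.

H_0: b_0 = 3 − 0 − 2 = 1; torsion from ∂_1 factors > 1: none. So H_0 ≅ Z.
H_1: b_1 = 3 − 2 − 0 = 1; torsion from ∂_2 factors > 1: none. So H_1 ≅ Z.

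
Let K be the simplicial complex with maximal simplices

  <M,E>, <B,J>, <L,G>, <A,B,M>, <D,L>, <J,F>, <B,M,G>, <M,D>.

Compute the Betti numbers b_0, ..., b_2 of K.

We work with the vertex ordering A < B < D < E < F < G < J < L < M. The simplices of K, each written with vertices in increasing order, are:

  0-simplices (9): A, B, D, E, F, G, J, L, M
  1-simplices (11): AB, AM, BG, BJ, BM, DL, DM, EM, FJ, GL, GM
  2-simplices (2): ABM, BGM

giving chain groups C_0 ≅ Z^9, C_1 ≅ Z^11, C_2 ≅ Z^2.

Boundary ∂_1: C_1 → C_0 sends each edge [p,q] (with p < q) to q − p.
The resulting 9×11 matrix has rank 8, and its Smith normal form has invariant factors (1,1,1,1,1,1,1,1).

∂_2: C_2 → C_1 acts by ∂[p,q,r] = [q,r] − [p,r] + [p,q]. For instance
  ∂BGM = GM − BM + BG,
  ∂ABM = BM − AM + AB.
This gives a 11×2 integer matrix of rank 2; reducing to Smith normal form yields diagonal entries (1,1).

Reading off H_k = ker ∂_k / im ∂_{k+1}:

  H_0: rank C_0 − rank ∂_1 = 9 − 8 = 1, and the invariant factors of ∂_1 are all 1, so H_0 = Z.
  H_1: rank ker ∂_1 − rank ∂_2 = (11 − 8) − 2 = 1, and the invariant factors of ∂_2 are all 1, so H_1 = Z.
  H_2: rank ker ∂_2 − rank ∂_3 = (2 − 2) − 0 = 0, and there is no ∂_3, so H_2 = 0.

Hence the Betti numbers are b_0 = 1, b_1 = 1, b_2 = 0.

b_0 = 1, b_1 = 1, b_2 = 0.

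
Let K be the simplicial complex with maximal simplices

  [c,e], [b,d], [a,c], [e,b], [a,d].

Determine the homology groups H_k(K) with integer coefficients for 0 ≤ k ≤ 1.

Fix the vertex order a < b < c < d < e and write every simplex with vertices in increasing order. Then dim K = 1 and the simplices of K are:

  0-simplices (5): a, b, c, d, e
  1-simplices (5): ac, ad, bd, be, ce

so the chain groups are C_0 ≅ Z^5, C_1 ≅ Z^5.

Boundary ∂_1: C_1 → C_0 sends each edge [p,q] (with p < q) to q − p. For instance
  ∂bd = d − b.
The 5×5 boundary matrix has rank 4 and Smith normal form diag(1,1,1,1).

Reading off H_k = ker ∂_k / im ∂_{k+1}:

  H_0: rank C_0 − rank ∂_1 = 5 − 4 = 1, and the invariant factors of ∂_1 are all 1, so H_0 = Z.
  H_1: rank ker ∂_1 − rank ∂_2 = (5 − 4) − 0 = 1, and there is no ∂_2, so H_1 = Z.

H_0 ≅ Z,  H_1 ≅ Z.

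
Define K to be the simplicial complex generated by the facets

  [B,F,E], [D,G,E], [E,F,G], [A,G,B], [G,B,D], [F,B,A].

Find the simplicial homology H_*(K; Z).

H_0 = Z,  H_1 = Z,  H_2 = 0.

K has 6 vertices, 12 edges, 6 triangles.
rank ∂_0 = 0, rank ∂_1 = 5 ⇒ b_0 = 6 − 0 − 5 = 1; all invariant factors of ∂_1 are 1 so no torsion. So H_0 = Z.
rank ∂_1 = 5, rank ∂_2 = 6 ⇒ b_1 = 12 − 5 − 6 = 1; all invariant factors of ∂_2 are 1 so no torsion. So H_1 = Z.
rank ∂_2 = 6, rank ∂_3 = 0 ⇒ b_2 = 6 − 6 − 0 = 0. So H_2 = 0.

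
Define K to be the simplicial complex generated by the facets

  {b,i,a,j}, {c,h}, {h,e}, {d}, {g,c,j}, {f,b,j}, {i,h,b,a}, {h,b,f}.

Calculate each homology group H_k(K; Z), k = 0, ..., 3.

Order the vertices as a < b < c < d < e < f < g < h < i < j. Listing each simplex with vertices in this order, K has dimension 3 with simplices:

  0-simplices (10): a, b, c, d, e, f, g, h, i, j
  1-simplices (17): ab, ah, ai, aj, bf, bh, bi, bj, cg, ch, cj, eh, fh, fj, gj, hi, ij
  2-simplices (10): abh, abi, abj, ahi, aij, bfh, bfj, bhi, bij, cgj
  3-simplices (2): abhi, abij

so the chain groups are C_0 ≅ Z^10, C_1 ≅ Z^17, C_2 ≅ Z^10, C_3 ≅ Z^2.

Boundary ∂_1: C_1 → C_0 maps an edge to its endpoints' difference, ∂[p,q] = q − p.
The resulting 10×17 matrix has rank 8, and its Smith normal form has invariant factors (1,1,1,1,1,1,1,1).

The boundary map ∂_2: C_2 → C_1 maps a triangle to the signed sum of its edges. For instance
  ∂bij = ij − bj + bi,
  ∂cgj = gj − cj + cg.
The 17×10 boundary matrix has rank 8 and Smith normal form diag(1,1,1,1,1,1,1,1).

∂_3: C_3 → C_2 sends each 3-simplex σ to the alternating sum Σ_i (−1)^i (σ with its i-th vertex removed). For instance
  ∂abij = bij − aij + abj − abi,
  ∂abhi = bhi − ahi + abi − abh.
As a 10×2 matrix over Z this has rank 2, with invariant factors (1,1).

Now H_k = ker ∂_k / im ∂_{k+1}, so:

  H_0: rank C_0 − rank ∂_1 = 10 − 8 = 2, and the invariant factors of ∂_1 are all 1, so H_0 = Z^2.
  H_1: rank ker ∂_1 − rank ∂_2 = (17 − 8) − 8 = 1, and the invariant factors of ∂_2 are all 1, so H_1 = Z.
  H_2: rank ker ∂_2 − rank ∂_3 = (10 − 8) − 2 = 0, and the invariant factors of ∂_3 are all 1, so H_2 = 0.
  H_3: rank ker ∂_3 − rank ∂_4 = (2 − 2) − 0 = 0, and there is no ∂_4, so H_3 = 0.

As a check, the Euler characteristic is 10 − 17 + 10 − 2 = 1, which agrees with 2 − 1 + 0 − 0 = 1.

H_0 ≅ Z^2,  H_1 ≅ Z,  H_2 = 0,  H_3 = 0.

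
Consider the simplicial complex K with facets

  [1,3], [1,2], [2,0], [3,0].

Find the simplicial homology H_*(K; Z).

H_0 = Z,  H_1 = Z.

Fix the vertex order 0 < 1 < 2 < 3 and write every simplex with vertices in increasing order. Then dim K = 1 and the simplices of K are:

  0-simplices (4): [0], [1], [2], [3]
  1-simplices (4): [0,2], [0,3], [1,2], [1,3]

Hence C_0 ≅ Z^4, C_1 ≅ Z^4.

The boundary map ∂_1: C_1 → C_0 is given by ∂[p,q] = [q] − [p].
This gives a 4×4 integer matrix of rank 3; reducing to Smith normal form yields diagonal entries (1,1,1).

Computing H_k = (kernel of ∂_k) / (image of ∂_{k+1}):

  H_0: rank C_0 − rank ∂_1 = 4 − 3 = 1, and the invariant factors of ∂_1 are all 1, so H_0 = Z.
  H_1: rank ker ∂_1 − rank ∂_2 = (4 − 3) − 0 = 1, and there is no ∂_2, so H_1 = Z.

As a check, the Euler characteristic is 4 − 4 = 0, which agrees with 1 − 1 = 0.
(K is a triangulation of the circle S^1.)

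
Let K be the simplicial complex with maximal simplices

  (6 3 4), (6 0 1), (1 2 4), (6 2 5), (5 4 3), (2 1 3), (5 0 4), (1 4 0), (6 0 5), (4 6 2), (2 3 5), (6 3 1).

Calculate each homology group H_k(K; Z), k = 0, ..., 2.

H_0 ≅ Z,  H_1 ≅ Z/2Z,  H_2 = 0.

We work with the vertex ordering 0 < 1 < 2 < 3 < 4 < 5 < 6. The simplices of K, each written with vertices in increasing order, are:

  0-simplices (7): [0], [1], [2], [3], [4], [5], [6]
  1-simplices (18): [0,1], [0,4], [0,5], [0,6], [1,2], [1,3], [1,4], [1,6], [2,3], [2,4], [2,5], [2,6], [3,4], [3,5], [3,6], [4,5], [4,6], [5,6]
  2-simplices (12): [0,1,4], [0,1,6], [0,4,5], [0,5,6], [1,2,3], [1,2,4], [1,3,6], [2,3,5], [2,4,6], [2,5,6], [3,4,5], [3,4,6]

giving chain groups C_0 ≅ Z^7, C_1 ≅ Z^18, C_2 ≅ Z^12.

∂_1: C_1 → C_0 maps an edge to its endpoints' difference, ∂[p,q] = q − p.
This gives a 7×18 integer matrix of rank 6; reducing to Smith normal form yields diagonal entries (1,1,1,1,1,1).

Boundary ∂_2: C_2 → C_1 acts by ∂[p,q,r] = [q,r] − [p,r] + [p,q]. For instance
  ∂[0,1,6] = [1,6] − [0,6] + [0,1],
  ∂[3,4,5] = [4,5] − [3,5] + [3,4].
This gives a 18×12 integer matrix of rank 12; reducing to Smith normal form yields diagonal entries (1,1,1,1,1,1,1,1,1,1,1,2).

Computing H_k = (kernel of ∂_k) / (image of ∂_{k+1}):

  H_0: rank C_0 − rank ∂_1 = 7 − 6 = 1, and the invariant factors of ∂_1 are all 1, so H_0 ≅ Z.
  H_1: rank ker ∂_1 − rank ∂_2 = (18 − 6) − 12 = 0, and ∂_2 has invariant factor 2 > 1, so H_1 ≅ Z/2Z.
  H_2: rank ker ∂_2 − rank ∂_3 = (12 − 12) − 0 = 0, and there is no ∂_3, so H_2 ≅ 0.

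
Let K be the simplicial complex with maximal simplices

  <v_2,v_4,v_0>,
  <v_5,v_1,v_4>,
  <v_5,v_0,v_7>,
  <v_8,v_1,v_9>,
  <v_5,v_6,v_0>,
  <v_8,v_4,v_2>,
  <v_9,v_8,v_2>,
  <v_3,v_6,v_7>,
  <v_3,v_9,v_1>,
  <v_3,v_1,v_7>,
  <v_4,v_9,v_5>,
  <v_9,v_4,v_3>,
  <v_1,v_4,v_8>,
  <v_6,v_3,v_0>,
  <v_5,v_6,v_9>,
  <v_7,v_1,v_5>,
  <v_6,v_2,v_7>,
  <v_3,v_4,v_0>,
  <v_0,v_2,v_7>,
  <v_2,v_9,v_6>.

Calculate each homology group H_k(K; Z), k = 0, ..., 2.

K has 10 vertices, 30 edges, 20 triangles.
rank ∂_0 = 0, rank ∂_1 = 9 ⇒ b_0 = 10 − 0 − 9 = 1; all invariant factors of ∂_1 are 1 so no torsion. So H_0 ≅ Z.
rank ∂_1 = 9, rank ∂_2 = 20 ⇒ b_1 = 30 − 9 − 20 = 1; ∂_2 has invariant factor(s) [2] giving torsion. So H_1 ≅ Z ⊕ Z/2Z.
rank ∂_2 = 20, rank ∂_3 = 0 ⇒ b_2 = 20 − 20 − 0 = 0. So H_2 ≅ 0.

H_0 ≅ Z,  H_1 ≅ Z ⊕ Z/2Z,  H_2 = 0.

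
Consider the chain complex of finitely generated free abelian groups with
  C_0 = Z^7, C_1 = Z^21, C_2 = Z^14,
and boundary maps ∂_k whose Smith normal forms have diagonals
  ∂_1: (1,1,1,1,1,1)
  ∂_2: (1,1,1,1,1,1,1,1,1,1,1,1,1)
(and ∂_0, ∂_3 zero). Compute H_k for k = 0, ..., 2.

H_0: b_0 = 7 − 0 − 6 = 1; torsion from ∂_1 factors > 1: none. So H_0 ≅ Z.
H_1: b_1 = 21 − 6 − 13 = 2; torsion from ∂_2 factors > 1: none. So H_1 ≅ Z^2.
H_2: b_2 = 14 − 13 − 0 = 1; torsion from ∂_3 factors > 1: none. So H_2 ≅ Z.

H_0 ≅ Z,  H_1 ≅ Z^2,  H_2 ≅ Z.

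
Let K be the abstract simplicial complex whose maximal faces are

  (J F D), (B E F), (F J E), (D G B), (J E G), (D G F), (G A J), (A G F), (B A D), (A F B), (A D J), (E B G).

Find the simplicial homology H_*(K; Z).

H_0 = Z,  H_1 = Z/2,  H_2 = 0.

K has 7 vertices, 18 edges, 12 triangles.
rank ∂_0 = 0, rank ∂_1 = 6 ⇒ b_0 = 7 − 0 − 6 = 1; all invariant factors of ∂_1 are 1 so no torsion. So H_0 ≅ Z.
rank ∂_1 = 6, rank ∂_2 = 12 ⇒ b_1 = 18 − 6 − 12 = 0; ∂_2 has invariant factor(s) [2] giving torsion. So H_1 ≅ Z/2.
rank ∂_2 = 12, rank ∂_3 = 0 ⇒ b_2 = 12 − 12 − 0 = 0. So H_2 ≅ 0.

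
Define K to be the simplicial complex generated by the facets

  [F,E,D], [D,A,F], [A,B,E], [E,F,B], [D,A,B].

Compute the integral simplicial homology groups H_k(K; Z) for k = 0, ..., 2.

H_0 ≅ Z,  H_1 ≅ Z,  H_2 = 0.

We work with the vertex ordering A < B < D < E < F. The simplices of K, each written with vertices in increasing order, are:

  0-simplices (5): A, B, D, E, F
  1-simplices (10): AB, AD, AE, AF, BD, BE, BF, DE, DF, EF
  2-simplices (5): ABD, ABE, ADF, BEF, DEF

Hence C_0 ≅ Z^5, C_1 ≅ Z^10, C_2 ≅ Z^5.

∂_1: C_1 → C_0 is given by ∂[p,q] = [q] − [p].
The 5×10 boundary matrix has rank 4 and Smith normal form diag(1,1,1,1).

Boundary ∂_2: C_2 → C_1 acts by ∂[p,q,r] = [q,r] − [p,r] + [p,q]. For instance
  ∂ABE = BE − AE + AB,
  ∂BEF = EF − BF + BE.
This gives a 10×5 integer matrix of rank 5; reducing to Smith normal form yields diagonal entries (1,1,1,1,1).

From H_k ≅ ker(∂_k) / im(∂_{k+1}) we obtain:

  H_0: rank C_0 − rank ∂_1 = 5 − 4 = 1, and the invariant factors of ∂_1 are all 1, so H_0 = Z.
  H_1: rank ker ∂_1 − rank ∂_2 = (10 − 4) − 5 = 1, and the invariant factors of ∂_2 are all 1, so H_1 = Z.
  H_2: rank ker ∂_2 − rank ∂_3 = (5 − 5) − 0 = 0, and there is no ∂_3, so H_2 = 0.

(K is a triangulation of the Möbius band.)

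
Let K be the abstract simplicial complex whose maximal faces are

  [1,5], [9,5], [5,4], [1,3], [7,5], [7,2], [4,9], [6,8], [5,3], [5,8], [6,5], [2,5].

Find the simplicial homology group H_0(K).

H_0 = Z.

Take the total order 1 < 2 < 3 < 4 < 5 < 6 < 7 < 8 < 9 on the vertex set. Then K (dimension 1) consists of the simplices:

  0-simplices (9): [1], [2], [3], [4], [5], [6], [7], [8], [9]
  1-simplices (12): [1,3], [1,5], [2,5], [2,7], [3,5], [4,5], [4,9], [5,6], [5,7], [5,8], [5,9], [6,8]

so the chain groups are C_0 ≅ Z^9, C_1 ≅ Z^12.

Boundary ∂_1: C_1 → C_0 sends each edge [p,q] (with p < q) to q − p.
The 9×12 boundary matrix has rank 8 and Smith normal form diag(1,1,1,1,1,1,1,1).

Reading off H_k = ker ∂_k / im ∂_{k+1}:

  H_0: rank C_0 − rank ∂_1 = 9 − 8 = 1, and the invariant factors of ∂_1 are all 1, so H_0 ≅ Z.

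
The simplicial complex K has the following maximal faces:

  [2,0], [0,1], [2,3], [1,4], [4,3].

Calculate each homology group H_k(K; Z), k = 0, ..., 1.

K has 5 vertices, 5 edges.
rank ∂_0 = 0, rank ∂_1 = 4 ⇒ b_0 = 5 − 0 − 4 = 1; all invariant factors of ∂_1 are 1 so no torsion. So H_0 ≅ Z.
rank ∂_1 = 4, rank ∂_2 = 0 ⇒ b_1 = 5 − 4 − 0 = 1. So H_1 ≅ Z.

H_0 ≅ Z,  H_1 ≅ Z.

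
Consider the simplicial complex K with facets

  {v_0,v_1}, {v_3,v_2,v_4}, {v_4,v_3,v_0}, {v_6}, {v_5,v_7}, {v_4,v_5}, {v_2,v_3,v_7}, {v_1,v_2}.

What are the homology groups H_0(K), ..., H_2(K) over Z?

H_0 ≅ Z^2,  H_1 ≅ Z^2,  H_2 = 0.

Take the total order v_0 < v_1 < v_2 < v_3 < v_4 < v_5 < v_6 < v_7 on the vertex set. Then K (dimension 2) consists of the simplices:

  0-simplices (8): [v_0], [v_1], [v_2], [v_3], [v_4], [v_5], [v_6], [v_7]
  1-simplices (11): [v_0,v_1], [v_0,v_3], [v_0,v_4], [v_1,v_2], [v_2,v_3], [v_2,v_4], [v_2,v_7], [v_3,v_4], [v_3,v_7], [v_4,v_5], [v_5,v_7]
  2-simplices (3): [v_0,v_3,v_4], [v_2,v_3,v_4], [v_2,v_3,v_7]

so the chain groups are C_0 ≅ Z^8, C_1 ≅ Z^11, C_2 ≅ Z^3.

∂_1: C_1 → C_0 is given by ∂[p,q] = [q] − [p]. For instance
  ∂[v_2,v_4] = [v_4] − [v_2].
The 8×11 boundary matrix has rank 6 and Smith normal form diag(1,1,1,1,1,1).

∂_2: C_2 → C_1 acts by ∂[p,q,r] = [q,r] − [p,r] + [p,q]. For instance
  ∂[v_2,v_3,v_7] = [v_3,v_7] − [v_2,v_7] + [v_2,v_3],
  ∂[v_0,v_3,v_4] = [v_3,v_4] − [v_0,v_4] + [v_0,v_3].
As a 11×3 matrix over Z this has rank 3, with invariant factors (1,1,1).

Now H_k = ker ∂_k / im ∂_{k+1}, so:

  H_0: rank C_0 − rank ∂_1 = 8 − 6 = 2, and the invariant factors of ∂_1 are all 1, so H_0 ≅ Z^2.
  H_1: rank ker ∂_1 − rank ∂_2 = (11 − 6) − 3 = 2, and the invariant factors of ∂_2 are all 1, so H_1 ≅ Z^2.
  H_2: rank ker ∂_2 − rank ∂_3 = (3 − 3) − 0 = 0, and there is no ∂_3, so H_2 ≅ 0.

As a check, the Euler characteristic is 8 − 11 + 3 = 0, which agrees with 2 − 2 + 0 = 0.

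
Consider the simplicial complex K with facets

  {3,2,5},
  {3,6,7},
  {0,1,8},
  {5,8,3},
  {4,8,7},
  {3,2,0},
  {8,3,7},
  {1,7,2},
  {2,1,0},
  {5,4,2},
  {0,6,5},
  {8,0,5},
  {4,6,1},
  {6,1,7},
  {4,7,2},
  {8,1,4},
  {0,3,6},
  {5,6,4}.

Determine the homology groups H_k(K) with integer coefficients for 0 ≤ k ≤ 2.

K has 9 vertices, 27 edges, 18 triangles.
rank ∂_0 = 0, rank ∂_1 = 8 ⇒ b_0 = 9 − 0 − 8 = 1; all invariant factors of ∂_1 are 1 so no torsion. So H_0 ≅ Z.
rank ∂_1 = 8, rank ∂_2 = 18 ⇒ b_1 = 27 − 8 − 18 = 1; ∂_2 has invariant factor(s) [2] giving torsion. So H_1 ≅ Z × Z/2.
rank ∂_2 = 18, rank ∂_3 = 0 ⇒ b_2 = 18 − 18 − 0 = 0. So H_2 ≅ 0.

H_0 ≅ Z,  H_1 ≅ Z × Z/2,  H_2 = 0.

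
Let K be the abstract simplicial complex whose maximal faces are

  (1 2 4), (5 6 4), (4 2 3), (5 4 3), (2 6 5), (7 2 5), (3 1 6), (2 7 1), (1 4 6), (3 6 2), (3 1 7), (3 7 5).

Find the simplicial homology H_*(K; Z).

H_0 ≅ Z,  H_1 ≅ Z/2,  H_2 = 0.

Order the vertices as 1 < 2 < 3 < 4 < 5 < 6 < 7. Listing each simplex with vertices in this order, K has dimension 2 with simplices:

  0-simplices (7): [1], [2], [3], [4], [5], [6], [7]
  1-simplices (18): [1,2], [1,3], [1,4], [1,6], [1,7], [2,3], [2,4], [2,5], [2,6], [2,7], [3,4], [3,5], [3,6], [3,7], [4,5], [4,6], [5,6], [5,7]
  2-simplices (12): [1,2,4], [1,2,7], [1,3,6], [1,3,7], [1,4,6], [2,3,4], [2,3,6], [2,5,6], [2,5,7], [3,4,5], [3,5,7], [4,5,6]

giving chain groups C_0 ≅ Z^7, C_1 ≅ Z^18, C_2 ≅ Z^12.

∂_1: C_1 → C_0 sends each edge [p,q] (with p < q) to q − p.
This gives a 7×18 integer matrix of rank 6; reducing to Smith normal form yields diagonal entries (1,1,1,1,1,1).

Boundary ∂_2: C_2 → C_1 acts by ∂[p,q,r] = [q,r] − [p,r] + [p,q]. For instance
  ∂[4,5,6] = [5,6] − [4,6] + [4,5],
  ∂[3,4,5] = [4,5] − [3,5] + [3,4].
The resulting 18×12 matrix has rank 12, and its Smith normal form has invariant factors (1,1,1,1,1,1,1,1,1,1,1,2).

Computing H_k = (kernel of ∂_k) / (image of ∂_{k+1}):

  H_0: rank C_0 − rank ∂_1 = 7 − 6 = 1, and the invariant factors of ∂_1 are all 1, so H_0 ≅ Z.
  H_1: rank ker ∂_1 − rank ∂_2 = (18 − 6) − 12 = 0, and ∂_2 has invariant factor 2 > 1, so H_1 ≅ Z/2.
  H_2: rank ker ∂_2 − rank ∂_3 = (12 − 12) − 0 = 0, and there is no ∂_3, so H_2 ≅ 0.

(K is a triangulation of the real projective plane RP^2.)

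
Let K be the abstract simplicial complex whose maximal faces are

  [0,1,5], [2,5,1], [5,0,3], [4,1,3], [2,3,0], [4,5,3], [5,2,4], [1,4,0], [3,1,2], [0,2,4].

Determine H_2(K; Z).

H_2 ≅ 0.

K has 6 vertices, 15 edges, 10 triangles.
rank ∂_2 = 10, rank ∂_3 = 0 ⇒ b_2 = 10 − 10 − 0 = 0. So H_2 = 0.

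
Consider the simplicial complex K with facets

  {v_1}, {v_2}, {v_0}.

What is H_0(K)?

We work with the vertex ordering v_0 < v_1 < v_2. The simplices of K, each written with vertices in increasing order, are:

  0-simplices (3): [v_0], [v_1], [v_2]

Hence C_0 ≅ Z^3.

Now H_k = ker ∂_k / im ∂_{k+1}, so:

  H_0: rank C_0 − rank ∂_1 = 3 − 0 = 3, and there is no ∂_1, so H_0 = Z^3.

(K is a triangulation of a set of 3 points.)

H_0 = Z^3.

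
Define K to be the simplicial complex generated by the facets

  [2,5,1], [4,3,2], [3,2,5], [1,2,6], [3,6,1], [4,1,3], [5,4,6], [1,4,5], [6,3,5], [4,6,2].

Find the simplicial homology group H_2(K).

H_2 ≅ 0.

Take the total order 1 < 2 < 3 < 4 < 5 < 6 on the vertex set. Then K (dimension 2) consists of the simplices:

  0-simplices (6): [1], [2], [3], [4], [5], [6]
  1-simplices (15): [1,2], [1,3], [1,4], [1,5], [1,6], [2,3], [2,4], [2,5], [2,6], [3,4], [3,5], [3,6], [4,5], [4,6], [5,6]
  2-simplices (10): [1,2,5], [1,2,6], [1,3,4], [1,3,6], [1,4,5], [2,3,4], [2,3,5], [2,4,6], [3,5,6], [4,5,6]

so the chain groups are C_0 ≅ Z^6, C_1 ≅ Z^15, C_2 ≅ Z^10.

Boundary ∂_1: C_1 → C_0 is given by ∂[p,q] = [q] − [p]. For instance
  ∂[2,5] = [5] − [2].
This gives a 6×15 integer matrix of rank 5; reducing to Smith normal form yields diagonal entries (1,1,1,1,1).

The boundary map ∂_2: C_2 → C_1 acts by ∂[p,q,r] = [q,r] − [p,r] + [p,q]. For instance
  ∂[2,4,6] = [4,6] − [2,6] + [2,4],
  ∂[3,5,6] = [5,6] − [3,6] + [3,5].
This gives a 15×10 integer matrix of rank 10; reducing to Smith normal form yields diagonal entries (1,1,1,1,1,1,1,1,1,2).

Now H_k = ker ∂_k / im ∂_{k+1}, so:

  H_2: rank ker ∂_2 − rank ∂_3 = (10 − 10) − 0 = 0, and there is no ∂_3, so H_2 ≅ 0.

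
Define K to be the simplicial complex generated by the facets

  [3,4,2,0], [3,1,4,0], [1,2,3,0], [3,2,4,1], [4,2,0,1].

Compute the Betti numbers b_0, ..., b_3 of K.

Order the vertices as 0 < 1 < 2 < 3 < 4. Listing each simplex with vertices in this order, K has dimension 3 with simplices:

  0-simplices (5): [0], [1], [2], [3], [4]
  1-simplices (10): [0,1], [0,2], [0,3], [0,4], [1,2], [1,3], [1,4], [2,3], [2,4], [3,4]
  2-simplices (10): [0,1,2], [0,1,3], [0,1,4], [0,2,3], [0,2,4], [0,3,4], [1,2,3], [1,2,4], [1,3,4], [2,3,4]
  3-simplices (5): [0,1,2,3], [0,1,2,4], [0,1,3,4], [0,2,3,4], [1,2,3,4]

giving chain groups C_0 ≅ Z^5, C_1 ≅ Z^10, C_2 ≅ Z^10, C_3 ≅ Z^5.

The boundary map ∂_1: C_1 → C_0 sends each edge [p,q] (with p < q) to q − p.
This gives a 5×10 integer matrix of rank 4; reducing to Smith normal form yields diagonal entries (1,1,1,1).

∂_2: C_2 → C_1 sends each 2-simplex [p,q,r] to [q,r] − [p,r] + [p,q]. For instance
  ∂[1,2,3] = [2,3] − [1,3] + [1,2],
  ∂[1,3,4] = [3,4] − [1,4] + [1,3].
This gives a 10×10 integer matrix of rank 6; reducing to Smith normal form yields diagonal entries (1,1,1,1,1,1).

∂_3: C_3 → C_2 sends each 3-simplex σ to the alternating sum Σ_i (−1)^i (σ with its i-th vertex removed). For instance
  ∂[0,1,2,3] = [1,2,3] − [0,2,3] + [0,1,3] − [0,1,2],
  ∂[0,1,3,4] = [1,3,4] − [0,3,4] + [0,1,4] − [0,1,3].
The 10×5 boundary matrix has rank 4 and Smith normal form diag(1,1,1,1).

Computing H_k = (kernel of ∂_k) / (image of ∂_{k+1}):

  H_0: rank C_0 − rank ∂_1 = 5 − 4 = 1, and the invariant factors of ∂_1 are all 1, so H_0 = Z.
  H_1: rank ker ∂_1 − rank ∂_2 = (10 − 4) − 6 = 0, and the invariant factors of ∂_2 are all 1, so H_1 = 0.
  H_2: rank ker ∂_2 − rank ∂_3 = (10 − 6) − 4 = 0, and the invariant factors of ∂_3 are all 1, so H_2 = 0.
  H_3: rank ker ∂_3 − rank ∂_4 = (5 − 4) − 0 = 1, and there is no ∂_4, so H_3 = Z.

Hence the Betti numbers are b_0 = 1, b_1 = 0, b_2 = 0, b_3 = 1.

b_0 = 1, b_1 = 0, b_2 = 0, b_3 = 1.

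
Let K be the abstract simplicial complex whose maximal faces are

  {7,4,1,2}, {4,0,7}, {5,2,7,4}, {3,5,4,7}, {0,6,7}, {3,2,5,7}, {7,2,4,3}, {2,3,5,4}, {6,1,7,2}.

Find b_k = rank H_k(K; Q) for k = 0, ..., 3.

b_0 = 1, b_1 = 0, b_2 = 0, b_3 = 1.

K has 8 vertices, 19 edges, 18 triangles, 7 3-simplices.
rank ∂_0 = 0, rank ∂_1 = 7 ⇒ b_0 = 8 − 0 − 7 = 1; all invariant factors of ∂_1 are 1 so no torsion. So H_0 ≅ Z.
rank ∂_1 = 7, rank ∂_2 = 12 ⇒ b_1 = 19 − 7 − 12 = 0; all invariant factors of ∂_2 are 1 so no torsion. So H_1 ≅ 0.
rank ∂_2 = 12, rank ∂_3 = 6 ⇒ b_2 = 18 − 12 − 6 = 0; all invariant factors of ∂_3 are 1 so no torsion. So H_2 ≅ 0.
rank ∂_3 = 6, rank ∂_4 = 0 ⇒ b_3 = 7 − 6 − 0 = 1. So H_3 ≅ Z.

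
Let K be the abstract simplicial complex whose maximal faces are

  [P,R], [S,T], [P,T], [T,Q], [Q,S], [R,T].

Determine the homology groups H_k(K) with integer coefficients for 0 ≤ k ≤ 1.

Take the total order P < Q < R < S < T on the vertex set. Then K (dimension 1) consists of the simplices:

  0-simplices (5): P, Q, R, S, T
  1-simplices (6): PR, PT, QS, QT, RT, ST

so the chain groups are C_0 ≅ Z^5, C_1 ≅ Z^6.

Boundary ∂_1: C_1 → C_0 maps an edge to its endpoints' difference, ∂[p,q] = q − p. For instance
  ∂QT = T − Q.
As a 5×6 matrix over Z this has rank 4, with invariant factors (1,1,1,1).

Computing H_k = (kernel of ∂_k) / (image of ∂_{k+1}):

  H_0: rank C_0 − rank ∂_1 = 5 − 4 = 1, and the invariant factors of ∂_1 are all 1, so H_0 = Z.
  H_1: rank ker ∂_1 − rank ∂_2 = (6 − 4) − 0 = 2, and there is no ∂_2, so H_1 = Z^2.

As a check, the Euler characteristic is 5 − 6 = -1, which agrees with 1 − 2 = -1.

H_0 ≅ Z,  H_1 ≅ Z^2.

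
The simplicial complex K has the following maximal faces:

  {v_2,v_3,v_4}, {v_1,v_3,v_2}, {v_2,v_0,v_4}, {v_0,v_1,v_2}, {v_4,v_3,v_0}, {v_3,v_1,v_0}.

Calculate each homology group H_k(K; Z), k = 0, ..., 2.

Fix the vertex order v_0 < v_1 < v_2 < v_3 < v_4 and write every simplex with vertices in increasing order. Then dim K = 2 and the simplices of K are:

  0-simplices (5): [v_0], [v_1], [v_2], [v_3], [v_4]
  1-simplices (9): [v_0,v_1], [v_0,v_2], [v_0,v_3], [v_0,v_4], [v_1,v_2], [v_1,v_3], [v_2,v_3], [v_2,v_4], [v_3,v_4]
  2-simplices (6): [v_0,v_1,v_2], [v_0,v_1,v_3], [v_0,v_2,v_4], [v_0,v_3,v_4], [v_1,v_2,v_3], [v_2,v_3,v_4]

Hence C_0 ≅ Z^5, C_1 ≅ Z^9, C_2 ≅ Z^6.

∂_1: C_1 → C_0 is given by ∂[p,q] = [q] − [p]. For instance
  ∂[v_1,v_3] = [v_3] − [v_1].
The 5×9 boundary matrix has rank 4 and Smith normal form diag(1,1,1,1).

The boundary map ∂_2: C_2 → C_1 acts by ∂[p,q,r] = [q,r] − [p,r] + [p,q]. For instance
  ∂[v_2,v_3,v_4] = [v_3,v_4] − [v_2,v_4] + [v_2,v_3],
  ∂[v_0,v_1,v_3] = [v_1,v_3] − [v_0,v_3] + [v_0,v_1].
The 9×6 boundary matrix has rank 5 and Smith normal form diag(1,1,1,1,1).

Now H_k = ker ∂_k / im ∂_{k+1}, so:

  H_0: rank C_0 − rank ∂_1 = 5 − 4 = 1, and the invariant factors of ∂_1 are all 1, so H_0 ≅ Z.
  H_1: rank ker ∂_1 − rank ∂_2 = (9 − 4) − 5 = 0, and the invariant factors of ∂_2 are all 1, so H_1 ≅ 0.
  H_2: rank ker ∂_2 − rank ∂_3 = (6 − 5) − 0 = 1, and there is no ∂_3, so H_2 ≅ Z.

As a check, the Euler characteristic is 5 − 9 + 6 = 2, which agrees with 1 − 0 + 1 = 2.

H_0 ≅ Z,  H_1 = 0,  H_2 ≅ Z.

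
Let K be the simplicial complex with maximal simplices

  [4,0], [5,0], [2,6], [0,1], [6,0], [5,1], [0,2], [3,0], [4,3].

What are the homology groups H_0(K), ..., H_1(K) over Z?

H_0 = Z,  H_1 = Z^3.

K has 7 vertices, 9 edges.
rank ∂_0 = 0, rank ∂_1 = 6 ⇒ b_0 = 7 − 0 − 6 = 1; all invariant factors of ∂_1 are 1 so no torsion. So H_0 = Z.
rank ∂_1 = 6, rank ∂_2 = 0 ⇒ b_1 = 9 − 6 − 0 = 3. So H_1 = Z^3.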